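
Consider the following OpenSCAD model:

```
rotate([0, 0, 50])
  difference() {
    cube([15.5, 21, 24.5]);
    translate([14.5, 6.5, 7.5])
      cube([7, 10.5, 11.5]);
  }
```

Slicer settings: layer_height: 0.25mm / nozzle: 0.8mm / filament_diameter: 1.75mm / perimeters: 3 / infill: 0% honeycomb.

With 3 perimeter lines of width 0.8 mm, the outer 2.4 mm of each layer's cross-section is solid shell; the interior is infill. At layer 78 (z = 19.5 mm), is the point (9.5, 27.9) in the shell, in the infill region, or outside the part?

At z = 19.5 mm: the cube (footprint 15.5×21) is included at this height; the cube at (14.5, 6.5) does not reach this height (z outside [7.5, 19]); Taking the first minus the rest: none of the subtracted shapes is present at this height, so the 15.5×21 cube is unchanged — 1 connected region; (whole slice rotated 50° about Z — lengths, areas and connectivity unchanged). Overall, the cross-section is a single solid region. Undo the 50° rotation: the query point maps to (27.479, 10.656) in the un-rotated model frame. The nearest boundary edge runs (15.50, 0.00)→(15.50, 21.00); distance from the point to it = 11.98 mm. The point is not inside any of the regions above, so it lies outside the cross-section (11.98 mm from the nearest boundary).

outside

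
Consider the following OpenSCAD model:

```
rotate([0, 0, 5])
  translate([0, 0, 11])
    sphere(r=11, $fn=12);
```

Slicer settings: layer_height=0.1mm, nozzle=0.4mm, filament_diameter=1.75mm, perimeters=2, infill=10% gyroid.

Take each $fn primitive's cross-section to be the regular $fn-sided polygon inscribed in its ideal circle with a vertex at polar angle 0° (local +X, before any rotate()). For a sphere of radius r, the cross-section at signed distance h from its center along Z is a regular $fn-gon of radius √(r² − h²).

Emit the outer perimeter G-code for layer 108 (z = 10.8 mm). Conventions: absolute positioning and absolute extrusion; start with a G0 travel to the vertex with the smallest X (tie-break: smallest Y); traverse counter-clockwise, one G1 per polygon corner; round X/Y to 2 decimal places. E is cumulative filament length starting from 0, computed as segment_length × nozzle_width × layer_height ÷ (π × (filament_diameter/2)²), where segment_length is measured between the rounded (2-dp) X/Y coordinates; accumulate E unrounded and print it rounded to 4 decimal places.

At z = 10.8 mm: the r=11 sphere slices to a regular 12-gon of circumradius 10.998 (√(r²−h²) with h=0.2 from center); (rotated 5° about Z; rotation is an isometry so areas/perimeters/island counts are preserved). The outline is a single polygon with 12 vertices. Extrusion per mm of travel: 0.4 × 0.1 / (π × 0.875²) = 0.016630. Accumulating E over each segment gives final E = 1.1364.

G0 X-10.96 Y-0.96 Z10.80
G1 X-9.01 Y-6.31 E0.0947
G1 X-4.65 Y-9.97 E0.1894
G1 X0.96 Y-10.96 E0.2841
G1 X6.31 Y-9.01 E0.3788
G1 X9.97 Y-4.65 E0.4735
G1 X10.96 Y0.96 E0.5682
G1 X9.01 Y6.31 E0.6629
G1 X4.65 Y9.97 E0.7576
G1 X-0.96 Y10.96 E0.8523
G1 X-6.31 Y9.01 E0.9470
G1 X-9.97 Y4.65 E1.0417
G1 X-10.96 Y-0.96 E1.1364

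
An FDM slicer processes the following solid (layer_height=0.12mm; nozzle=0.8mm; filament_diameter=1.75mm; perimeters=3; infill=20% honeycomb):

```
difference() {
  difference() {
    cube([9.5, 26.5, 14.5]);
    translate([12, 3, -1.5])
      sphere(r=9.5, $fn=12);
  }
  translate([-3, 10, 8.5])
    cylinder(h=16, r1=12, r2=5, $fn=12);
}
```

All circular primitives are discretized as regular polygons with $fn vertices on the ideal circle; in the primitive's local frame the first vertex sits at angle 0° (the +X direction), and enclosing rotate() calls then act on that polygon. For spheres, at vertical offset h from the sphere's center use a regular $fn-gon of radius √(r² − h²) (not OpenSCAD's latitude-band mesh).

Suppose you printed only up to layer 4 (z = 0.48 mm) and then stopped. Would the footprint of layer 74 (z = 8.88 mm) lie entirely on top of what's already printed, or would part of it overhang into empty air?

Compare the two slices. At z = 0.48: the cube is present — its section is the full 9.5×26.5 rectangle (area 251.75 mm²); the r=9.5 sphere at (12, 3) contributes a regular 12-gon of circumradius √(9.5²−1.98²) = 9.291 (area = (12/2)·9.291²·sin(360°/12) = 258.99 mm²); After the difference (first − rest): starting from the 9.5×26.5 cube (251.75 mm²), the r=9.5 sphere at (12, 3) partially overlaps it — only the 61.52 mm² overlap (of its 258.99 mm²) is removed, clipping the outline — area = 190.23 mm²; the cone at (-3, 10) does not reach this height (z outside [8.5, 24.5]); Subtracting the remaining from the first: none of the subtracted shapes is present at this height, so that combined region is unchanged — area = 190.23 mm². At z = 8.88: the cube (footprint 9.5×26.5) is included at this height (area 251.75 mm²); the sphere at (12, 3) does not reach this height (|z−center|=10.380 > r=9.5); Subtracting the remaining from the first: none of the subtracted shapes is present at this height, so the 9.5×26.5 cube is unchanged — area = 251.75 mm²; the cone at (-3, 10) (r1=12→r2=5) has section circumradius 11.834 here — a regular 12-gon (area = (12/2)·11.834²·sin(360°/12) = 420.11 mm²); Subtracting the remaining from the first: starting from that combined region (251.75 mm²), the cone at (-3, 10) partially overlaps it — only the 139.57 mm² overlap (of its 420.11 mm²) is removed, clipping the outline — area = 112.18 mm². Checking containment: at z = 8.88 the cross-section extends beyond the z = 0.48 cross-section by about 27.40 mm².

part overhangs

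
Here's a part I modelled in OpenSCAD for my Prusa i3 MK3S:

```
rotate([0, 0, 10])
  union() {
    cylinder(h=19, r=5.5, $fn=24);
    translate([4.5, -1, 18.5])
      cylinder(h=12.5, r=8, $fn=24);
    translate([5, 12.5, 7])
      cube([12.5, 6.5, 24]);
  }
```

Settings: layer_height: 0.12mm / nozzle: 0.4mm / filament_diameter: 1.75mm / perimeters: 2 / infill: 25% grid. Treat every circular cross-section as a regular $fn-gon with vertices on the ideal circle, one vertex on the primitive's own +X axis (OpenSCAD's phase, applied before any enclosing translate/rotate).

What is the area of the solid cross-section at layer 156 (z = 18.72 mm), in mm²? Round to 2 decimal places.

297.99 mm²

At z = 18.72 mm: the cylinder: section is a regular 24-gon, circumradius r=5.5 (area = (24/2)·5.500²·sin(360°/24) = 93.95 mm²); the cylinder at (4.5, -1): section is a regular 24-gon, circumradius r=8 (area = (24/2)·8.000²·sin(360°/24) = 198.77 mm²); the 12.5×6.5 cube at (5, 12.5) contributes its full rectangle (area 81.25 mm²); Merging all regions: the regions partially overlap — summed areas 373.97 mm² minus the doubly-counted overlap 75.98 mm² gives 297.99 mm² — area = 297.99 mm²; (rotated 10° about Z; rotation is an isometry so areas/perimeters/island counts are preserved). Overall, the cross-section has 2 separate islands. Net area = 297.99 mm².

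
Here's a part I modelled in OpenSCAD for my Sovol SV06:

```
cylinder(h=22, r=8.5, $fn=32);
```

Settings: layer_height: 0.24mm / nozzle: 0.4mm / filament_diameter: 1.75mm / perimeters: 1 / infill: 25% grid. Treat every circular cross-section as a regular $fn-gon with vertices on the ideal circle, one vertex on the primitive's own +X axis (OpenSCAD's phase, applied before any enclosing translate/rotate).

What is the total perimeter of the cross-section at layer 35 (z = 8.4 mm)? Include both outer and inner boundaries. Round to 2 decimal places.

At z = 8.4 mm: the r=8.5 cylinder gives a regular 32-gon of circumradius 8.5 (constant along its height) (perimeter = 2·32·8.500·sin(180°/32) = 53.32 mm). Overall, the cross-section is a single solid region. Total boundary length (outer) = 53.32 mm.

53.32 mm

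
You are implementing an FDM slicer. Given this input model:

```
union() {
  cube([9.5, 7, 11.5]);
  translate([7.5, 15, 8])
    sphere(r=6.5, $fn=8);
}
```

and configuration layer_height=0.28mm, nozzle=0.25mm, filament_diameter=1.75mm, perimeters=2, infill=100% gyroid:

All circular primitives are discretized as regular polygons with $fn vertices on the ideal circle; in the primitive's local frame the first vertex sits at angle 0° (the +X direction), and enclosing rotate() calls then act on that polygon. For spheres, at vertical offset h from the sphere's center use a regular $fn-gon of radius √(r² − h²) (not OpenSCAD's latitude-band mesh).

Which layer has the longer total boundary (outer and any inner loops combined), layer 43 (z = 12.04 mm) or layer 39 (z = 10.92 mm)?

Layer 43 (z = 12.04): the cube does not reach this height (z outside [0, 11.5]); the r=6.5 sphere at (7.5, 15) contributes a regular 8-gon of circumradius √(6.5²−4.04²) = 5.092 (perimeter = 2·8·5.092·sin(180°/8) = 31.18 mm); Combining (union): only the r=6.5 sphere at (7.5, 15) is present, so the union is just that shape — boundary = 31.18 mm. So its perimeter = 31.18 mm. Layer 39 (z = 10.92): the cube (footprint 9.5×7) is included at this height (perimeter 33.00 mm); the r=6.5 sphere at (7.5, 15) contributes a regular 8-gon of circumradius √(6.5²−2.92²) = 5.807 (perimeter = 2·8·5.807·sin(180°/8) = 35.56 mm); Taking the union: the 2 present regions are separate (no shared area or edge), so areas and boundary lengths simply add and each stays a separate island — boundary = 68.56 mm. So its perimeter = 68.56 mm. Layer 39 is larger (68.56 vs 31.18 mm).

layer 39 (z = 10.92 mm)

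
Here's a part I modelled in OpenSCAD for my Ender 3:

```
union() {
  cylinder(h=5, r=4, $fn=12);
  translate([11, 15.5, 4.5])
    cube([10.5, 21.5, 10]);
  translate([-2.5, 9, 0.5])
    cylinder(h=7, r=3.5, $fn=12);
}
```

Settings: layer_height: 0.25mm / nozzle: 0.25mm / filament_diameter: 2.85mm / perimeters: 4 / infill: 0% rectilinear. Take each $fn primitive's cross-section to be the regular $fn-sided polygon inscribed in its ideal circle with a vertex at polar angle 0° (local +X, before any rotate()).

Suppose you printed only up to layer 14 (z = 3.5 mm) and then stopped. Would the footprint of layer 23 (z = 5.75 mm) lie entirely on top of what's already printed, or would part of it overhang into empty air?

Compare the two slices. At z = 3.5: the r=4 cylinder contributes a regular 12-gon of circumradius 4 (area = (12/2)·4.000²·sin(360°/12) = 48.00 mm²); the cube at (11, 15.5) is absent (z outside [4.5, 14.5]); the r=3.5 cylinder at (-2.5, 9) gives a regular 12-gon of circumradius 3.5 (constant along its height) (area = (12/2)·3.500²·sin(360°/12) = 36.75 mm²); Merging all regions: the 2 present regions are separate (no shared area or edge), so areas and boundary lengths simply add and each stays a separate island — area = 84.75 mm². At z = 5.75: the cylinder is not intersected at this z (z outside [0, 5]); the 10.5×21.5 cube at (11, 15.5) contributes its full rectangle (area 225.75 mm²); the r=3.5 cylinder at (-2.5, 9) contributes a regular 12-gon of circumradius 3.5 (area = (12/2)·3.500²·sin(360°/12) = 36.75 mm²); Combining (union): the 2 present regions are separate (no shared area or edge), so areas and boundary lengths simply add and each stays a separate island — area = 262.50 mm². Checking containment: at z = 5.75 the cross-section extends beyond the z = 3.5 cross-section by about 225.75 mm².

part overhangs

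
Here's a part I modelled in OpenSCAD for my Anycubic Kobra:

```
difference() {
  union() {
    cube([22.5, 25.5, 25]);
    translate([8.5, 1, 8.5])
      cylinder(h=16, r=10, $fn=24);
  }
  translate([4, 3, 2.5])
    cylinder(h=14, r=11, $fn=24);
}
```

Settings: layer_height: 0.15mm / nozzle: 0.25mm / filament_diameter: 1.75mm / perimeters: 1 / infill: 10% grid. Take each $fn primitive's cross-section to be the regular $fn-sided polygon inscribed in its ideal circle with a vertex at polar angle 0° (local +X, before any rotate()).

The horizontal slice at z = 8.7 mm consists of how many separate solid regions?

1

At z = 8.7 mm: the cube (footprint 22.5×25.5) is included at this height; the r=10 cylinder at (8.5, 1) gives a regular 24-gon of circumradius 10 (constant along its height); Combining (union): the regions partially overlap (shared area 168.68 mm²), so overlapping operands fuse into one piece — 1 connected region; the cylinder at (4, 3): section is a regular 24-gon, circumradius r=11; Subtracting the remaining from the first: starting from that combined region, the r=11 cylinder at (4, 3) partially overlaps it — only the 278.19 mm² overlap (of its 375.81 mm²) is removed, clipping the outline — 1 connected region. The result has 1 disconnected region.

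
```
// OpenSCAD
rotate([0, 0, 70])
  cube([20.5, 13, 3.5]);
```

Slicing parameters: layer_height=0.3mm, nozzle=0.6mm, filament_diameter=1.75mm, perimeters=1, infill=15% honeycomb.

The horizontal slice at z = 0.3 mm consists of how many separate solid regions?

1

At z = 0.3 mm: the cube is present — its section is the full 20.5×13 rectangle; (whole slice rotated 70° about Z — lengths, areas and connectivity unchanged). The result has 1 disconnected region.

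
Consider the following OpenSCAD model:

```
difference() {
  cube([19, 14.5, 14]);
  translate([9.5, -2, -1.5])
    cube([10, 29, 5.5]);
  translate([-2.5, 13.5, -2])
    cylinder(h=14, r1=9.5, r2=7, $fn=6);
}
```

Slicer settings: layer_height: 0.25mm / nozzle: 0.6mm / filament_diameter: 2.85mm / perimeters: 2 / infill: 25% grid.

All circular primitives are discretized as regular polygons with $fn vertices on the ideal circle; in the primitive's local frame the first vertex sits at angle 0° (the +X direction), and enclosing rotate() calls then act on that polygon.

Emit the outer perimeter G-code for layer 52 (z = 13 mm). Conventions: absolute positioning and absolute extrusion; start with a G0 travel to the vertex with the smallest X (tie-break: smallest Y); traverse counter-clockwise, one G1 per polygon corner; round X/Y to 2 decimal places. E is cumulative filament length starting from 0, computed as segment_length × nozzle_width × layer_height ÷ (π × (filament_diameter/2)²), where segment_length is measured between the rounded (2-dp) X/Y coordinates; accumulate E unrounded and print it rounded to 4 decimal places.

G0 X0.00 Y0.00 Z13.00
G1 X19.00 Y0.00 E0.4468
G1 X19.00 Y14.50 E0.7877
G1 X0.00 Y14.50 E1.2344
G1 X0.00 Y0.00 E1.5754

At z = 13 mm: the cube (footprint 19×14.5) is included at this height; the cube at (9.5, -2) is not intersected at this z (z outside [-1.5, 4]); the cone at (-2.5, 13.5) does not reach this height (z outside [-2, 12]); After the difference (first − rest): none of the subtracted shapes is present at this height, so the 19×14.5 cube is unchanged — 1 connected region. The outline is a single polygon with 4 vertices. Extrusion per mm of travel: 0.6 × 0.25 / (π × 1.425²) = 0.023513. Accumulating E over each segment gives final E = 1.5754.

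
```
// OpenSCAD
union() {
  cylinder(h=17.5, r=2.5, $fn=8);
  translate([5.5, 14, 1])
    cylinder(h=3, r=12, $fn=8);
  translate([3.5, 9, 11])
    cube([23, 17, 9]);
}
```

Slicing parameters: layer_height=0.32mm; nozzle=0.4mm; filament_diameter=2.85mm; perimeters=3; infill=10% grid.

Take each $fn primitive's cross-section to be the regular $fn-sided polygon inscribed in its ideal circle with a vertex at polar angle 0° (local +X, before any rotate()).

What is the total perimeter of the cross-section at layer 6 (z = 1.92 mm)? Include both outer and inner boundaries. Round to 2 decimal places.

At z = 1.92 mm: the cylinder: section is a regular 8-gon, circumradius r=2.5 (perimeter = 2·8·2.500·sin(180°/8) = 15.31 mm); the cylinder at (5.5, 14): section is a regular 8-gon, circumradius r=12 (perimeter = 2·8·12.000·sin(180°/8) = 73.48 mm); the cube at (3.5, 9) is not intersected at this z (z outside [11, 20]); Combining (union): the 2 present regions are separate (no shared area or edge), so areas and boundary lengths simply add and each stays a separate island — boundary = 88.78 mm. Overall, the cross-section has 2 separate islands. Total boundary length (outer) = 88.78 mm.

88.78 mm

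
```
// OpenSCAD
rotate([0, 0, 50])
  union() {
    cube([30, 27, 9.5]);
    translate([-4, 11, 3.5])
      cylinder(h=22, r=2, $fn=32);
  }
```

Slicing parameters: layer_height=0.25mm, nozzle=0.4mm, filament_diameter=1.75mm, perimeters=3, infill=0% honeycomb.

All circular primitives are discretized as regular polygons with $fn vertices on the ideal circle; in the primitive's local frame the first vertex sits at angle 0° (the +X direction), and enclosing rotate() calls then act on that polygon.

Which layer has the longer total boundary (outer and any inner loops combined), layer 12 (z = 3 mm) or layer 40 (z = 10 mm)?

Layer 12 (z = 3): the 30×27 cube contributes its full rectangle (perimeter 114.00 mm); the cylinder at (-4, 11) is not intersected at this z (z outside [3.5, 25.5]); Merging all regions: only the 30×27 cube is present, so the union is just that shape — boundary = 114.00 mm; (rotated 50° about Z; rotation is an isometry so areas/perimeters/island counts are preserved). So its perimeter = 114.00 mm. Layer 40 (z = 10): the cube is not intersected at this z (z outside [0, 9.5]); the cylinder at (-4, 11): section is a regular 32-gon, circumradius r=2 (perimeter = 2·32·2.000·sin(180°/32) = 12.55 mm); Merging all regions: only the r=2 cylinder at (-4, 11) is present, so the union is just that shape — boundary = 12.55 mm; (rotated 50° about Z; rotation is an isometry so areas/perimeters/island counts are preserved). So its perimeter = 12.55 mm. Layer 12 is larger (114.00 vs 12.55 mm).

layer 12 (z = 3 mm)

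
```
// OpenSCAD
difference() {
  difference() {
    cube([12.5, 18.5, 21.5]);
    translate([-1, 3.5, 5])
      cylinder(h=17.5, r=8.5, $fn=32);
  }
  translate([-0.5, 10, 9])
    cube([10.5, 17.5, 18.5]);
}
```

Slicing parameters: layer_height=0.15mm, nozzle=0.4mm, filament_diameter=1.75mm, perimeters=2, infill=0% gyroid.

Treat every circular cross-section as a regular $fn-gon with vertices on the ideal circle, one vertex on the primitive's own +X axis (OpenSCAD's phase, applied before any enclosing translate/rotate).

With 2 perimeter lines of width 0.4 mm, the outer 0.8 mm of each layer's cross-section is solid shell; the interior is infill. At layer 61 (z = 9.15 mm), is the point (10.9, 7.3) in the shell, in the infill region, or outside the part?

At z = 9.15 mm: the 12.5×18.5 cube contributes its full rectangle; the r=8.5 cylinder at (-1, 3.5) contributes a regular 32-gon of circumradius 8.5; Subtracting the remaining from the first: starting from the 12.5×18.5 cube, the r=8.5 cylinder at (-1, 3.5) partially overlaps it — only the 73.22 mm² overlap (of its 225.52 mm²) is removed, clipping the outline — 1 connected region; the cube at (-0.5, 10) is present — its section is the full 10.5×17.5 rectangle; After the difference (first − rest): starting from that combined region, the 10.5×17.5 cube at (-0.5, 10) partially overlaps it — only the 79.62 mm² overlap (of its 183.75 mm²) is removed, clipping the outline — 1 connected region. Overall, the cross-section is a single solid region. The nearest boundary edge runs (12.50, 18.50)→(12.50, 0.00); distance from the point to it = 1.60 mm. The point is inside the cross-section and 1.60 mm from the nearest boundary — more than the 0.8 mm shell width (2 × 0.4), so it's in the infill interior.

infill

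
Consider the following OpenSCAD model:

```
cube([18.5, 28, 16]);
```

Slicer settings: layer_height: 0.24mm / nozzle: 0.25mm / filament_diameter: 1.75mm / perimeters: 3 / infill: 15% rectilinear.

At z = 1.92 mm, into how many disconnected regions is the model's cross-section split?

1

At z = 1.92 mm: the cube is present — its section is the full 18.5×28 rectangle. The result has 1 disconnected region.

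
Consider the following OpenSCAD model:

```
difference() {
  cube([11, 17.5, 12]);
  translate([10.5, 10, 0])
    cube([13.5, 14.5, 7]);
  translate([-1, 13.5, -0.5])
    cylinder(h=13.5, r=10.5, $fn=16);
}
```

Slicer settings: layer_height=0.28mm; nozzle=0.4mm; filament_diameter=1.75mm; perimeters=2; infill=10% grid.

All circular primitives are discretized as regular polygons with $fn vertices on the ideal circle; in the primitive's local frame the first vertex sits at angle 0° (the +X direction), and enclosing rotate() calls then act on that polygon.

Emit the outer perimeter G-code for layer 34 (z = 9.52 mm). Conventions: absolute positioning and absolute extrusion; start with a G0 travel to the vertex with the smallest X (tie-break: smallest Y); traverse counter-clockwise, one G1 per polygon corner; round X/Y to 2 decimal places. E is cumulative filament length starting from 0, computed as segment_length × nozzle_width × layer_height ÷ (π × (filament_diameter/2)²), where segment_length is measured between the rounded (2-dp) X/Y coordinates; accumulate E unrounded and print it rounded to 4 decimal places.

G0 X0.00 Y0.00 Z9.52
G1 X11.00 Y0.00 E0.5122
G1 X11.00 Y17.50 E1.3271
G1 X8.70 Y17.50 E1.4342
G1 X9.50 Y13.50 E1.6241
G1 X8.70 Y9.48 E1.8150
G1 X6.42 Y6.08 E2.0056
G1 X3.02 Y3.80 E2.1962
G1 X0.00 Y3.20 E2.3396
G1 X0.00 Y0.00 E2.4886

At z = 9.52 mm: the 11×17.5 cube contributes its full rectangle; the cube at (10.5, 10) is not intersected at this z (z outside [0, 7]); the cylinder at (-1, 13.5): section is a regular 16-gon, circumradius r=10.5; Subtracting the remaining from the first: starting from the 11×17.5 cube, the r=10.5 cylinder at (-1, 13.5) partially overlaps it — only the 110.39 mm² overlap (of its 337.53 mm²) is removed, clipping the outline — 1 connected region. The outline is a single polygon with 9 vertices. Extrusion per mm of travel: 0.4 × 0.28 / (π × 0.875²) = 0.046564. Accumulating E over each segment gives final E = 2.4886.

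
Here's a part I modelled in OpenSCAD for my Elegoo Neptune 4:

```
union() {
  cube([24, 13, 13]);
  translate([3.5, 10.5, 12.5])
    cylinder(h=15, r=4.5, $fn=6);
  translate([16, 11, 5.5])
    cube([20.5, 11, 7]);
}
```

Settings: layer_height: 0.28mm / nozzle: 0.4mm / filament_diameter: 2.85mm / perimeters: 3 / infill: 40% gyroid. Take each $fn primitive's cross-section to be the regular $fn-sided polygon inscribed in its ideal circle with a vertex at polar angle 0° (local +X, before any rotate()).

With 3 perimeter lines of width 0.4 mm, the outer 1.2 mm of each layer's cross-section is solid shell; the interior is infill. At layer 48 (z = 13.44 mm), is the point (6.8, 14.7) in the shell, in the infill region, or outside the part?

At z = 13.44 mm: the cube does not reach this height (z outside [0, 13]); the r=4.5 cylinder at (3.5, 10.5) contributes a regular 6-gon of circumradius 4.5; the cube at (16, 11) does not reach this height (z outside [5.5, 12.5]); Taking the union: only the r=4.5 cylinder at (3.5, 10.5) is present, so the union is just that shape — 1 connected region. Overall, the cross-section is a single solid region. The nearest boundary edge runs (8.00, 10.50)→(5.75, 14.40); distance from the point to it = 1.06 mm. The point is not inside any of the regions above, so it lies outside the cross-section (1.06 mm from the nearest boundary).

outside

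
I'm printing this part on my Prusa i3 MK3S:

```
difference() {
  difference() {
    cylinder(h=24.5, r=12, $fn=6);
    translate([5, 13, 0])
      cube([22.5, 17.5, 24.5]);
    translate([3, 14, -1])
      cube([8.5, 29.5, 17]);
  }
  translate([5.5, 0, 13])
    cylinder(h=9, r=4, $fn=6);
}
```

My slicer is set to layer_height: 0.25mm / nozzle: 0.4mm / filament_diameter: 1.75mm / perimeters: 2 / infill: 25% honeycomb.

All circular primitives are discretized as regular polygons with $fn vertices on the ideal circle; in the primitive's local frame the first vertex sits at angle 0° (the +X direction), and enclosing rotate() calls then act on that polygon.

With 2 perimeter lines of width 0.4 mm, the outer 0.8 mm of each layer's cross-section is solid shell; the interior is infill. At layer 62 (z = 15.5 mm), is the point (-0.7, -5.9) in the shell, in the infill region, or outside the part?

infill

At z = 15.5 mm: the r=12 cylinder contributes a regular 6-gon of circumradius 12; the cube at (5, 13) (footprint 22.5×17.5) is included at this height; the 8.5×29.5 cube at (3, 14) contributes its full rectangle; Subtracting the remaining from the first: starting from the r=12 cylinder, the 22.5×17.5 cube at (5, 13) misses the remaining region (no effect); the 8.5×29.5 cube at (3, 14) misses the remaining region (no effect) — 1 connected region; the r=4 cylinder at (5.5, 0) gives a regular 6-gon of circumradius 4 (constant along its height); Subtracting the remaining from the first: starting from the result so far, the r=4 cylinder at (5.5, 0) lies wholly inside it (removes its full 41.57 mm² and its 24.00 mm outline becomes a hole wall) — 1 connected region with 1 hole. Overall, the cross-section is one region with 1 hole. The nearest boundary edge runs (6.00, -10.39)→(-6.00, -10.39); distance from the point to it = 4.49 mm. The point is inside the cross-section and 4.49 mm from the nearest boundary — more than the 0.8 mm shell width (2 × 0.4), so it's in the infill interior.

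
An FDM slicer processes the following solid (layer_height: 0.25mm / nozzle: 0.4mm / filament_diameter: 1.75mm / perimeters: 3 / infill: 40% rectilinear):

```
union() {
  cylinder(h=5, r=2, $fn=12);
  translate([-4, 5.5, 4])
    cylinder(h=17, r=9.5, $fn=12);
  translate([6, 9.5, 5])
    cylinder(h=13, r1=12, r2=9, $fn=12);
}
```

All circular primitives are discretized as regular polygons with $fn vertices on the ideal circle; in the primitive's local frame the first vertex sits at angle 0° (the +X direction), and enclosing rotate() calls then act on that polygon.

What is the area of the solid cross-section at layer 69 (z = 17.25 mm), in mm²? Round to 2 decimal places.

446.09 mm²

At z = 17.25 mm: the cylinder is not intersected at this z (z outside [0, 5]); the r=9.5 cylinder at (-4, 5.5) contributes a regular 12-gon of circumradius 9.5 (area = (12/2)·9.500²·sin(360°/12) = 270.75 mm²); the cone at (6, 9.5) contributes a regular 12-gon of circumradius 9.173 (interpolated between r1=12 and r2=9 at t=0.942) (area = (12/2)·9.173²·sin(360°/12) = 252.44 mm²); Combining (union): the regions partially overlap — summed areas 523.19 mm² minus the doubly-counted overlap 77.09 mm² gives 446.09 mm² — area = 446.09 mm². Overall, the cross-section is a single solid region. Net area = 446.09 mm².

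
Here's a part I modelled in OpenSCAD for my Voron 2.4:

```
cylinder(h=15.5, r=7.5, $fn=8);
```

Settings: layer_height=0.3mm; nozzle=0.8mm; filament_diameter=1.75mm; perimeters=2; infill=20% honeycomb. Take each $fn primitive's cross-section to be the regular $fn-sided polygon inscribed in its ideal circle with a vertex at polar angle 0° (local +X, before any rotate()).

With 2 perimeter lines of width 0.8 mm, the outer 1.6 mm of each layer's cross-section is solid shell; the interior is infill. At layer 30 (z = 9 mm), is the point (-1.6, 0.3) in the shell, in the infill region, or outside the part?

infill

At z = 9 mm: the cylinder: section is a regular 8-gon, circumradius r=7.5. Overall, the cross-section is a single solid region. The nearest boundary edge runs (-5.30, 5.30)→(-7.50, 0.00); distance from the point to it = 5.34 mm. The point is inside the cross-section and 5.34 mm from the nearest boundary — more than the 1.6 mm shell width (2 × 0.8), so it's in the infill interior.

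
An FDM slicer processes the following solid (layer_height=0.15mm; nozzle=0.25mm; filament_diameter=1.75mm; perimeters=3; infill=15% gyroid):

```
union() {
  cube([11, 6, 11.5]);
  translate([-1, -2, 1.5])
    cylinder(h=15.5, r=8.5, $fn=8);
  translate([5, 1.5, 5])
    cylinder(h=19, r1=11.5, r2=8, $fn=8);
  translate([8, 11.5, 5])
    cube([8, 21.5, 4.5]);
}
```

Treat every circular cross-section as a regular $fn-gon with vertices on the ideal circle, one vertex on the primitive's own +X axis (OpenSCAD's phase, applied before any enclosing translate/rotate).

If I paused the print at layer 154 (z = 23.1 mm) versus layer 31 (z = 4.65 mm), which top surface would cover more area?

Layer 154 (z = 23.1): the cube is not intersected at this z (z outside [0, 11.5]); the cylinder at (-1, -2) does not reach this height (z outside [1.5, 17]); the cone at (5, 1.5): at t=0.953 of its height the radius interpolates to r₁+(r₂−r₁)t = 8.166, giving a regular 8-gon of that circumradius (area = (8/2)·8.166²·sin(360°/8) = 188.60 mm²); the cube at (8, 11.5) is not intersected at this z (z outside [5, 9.5]); Combining (union): only the cone at (5, 1.5) is present, so the union is just that shape — area = 188.60 mm². So its area = 188.60 mm². Layer 31 (z = 4.65): the 11×6 cube contributes its full rectangle (area 66.00 mm²); the r=8.5 cylinder at (-1, -2) gives a regular 8-gon of circumradius 8.5 (constant along its height) (area = (8/2)·8.500²·sin(360°/8) = 204.35 mm²); the cone at (5, 1.5) does not reach this height (z outside [5, 24]); the cube at (8, 11.5) is absent (z outside [5, 9.5]); Merging all regions: the regions partially overlap — summed areas 270.35 mm² minus the doubly-counted overlap 28.62 mm² gives 241.74 mm² — area = 241.74 mm². So its area = 241.74 mm². Layer 31 is larger (241.74 vs 188.60 mm²).

layer 31 (z = 4.65 mm)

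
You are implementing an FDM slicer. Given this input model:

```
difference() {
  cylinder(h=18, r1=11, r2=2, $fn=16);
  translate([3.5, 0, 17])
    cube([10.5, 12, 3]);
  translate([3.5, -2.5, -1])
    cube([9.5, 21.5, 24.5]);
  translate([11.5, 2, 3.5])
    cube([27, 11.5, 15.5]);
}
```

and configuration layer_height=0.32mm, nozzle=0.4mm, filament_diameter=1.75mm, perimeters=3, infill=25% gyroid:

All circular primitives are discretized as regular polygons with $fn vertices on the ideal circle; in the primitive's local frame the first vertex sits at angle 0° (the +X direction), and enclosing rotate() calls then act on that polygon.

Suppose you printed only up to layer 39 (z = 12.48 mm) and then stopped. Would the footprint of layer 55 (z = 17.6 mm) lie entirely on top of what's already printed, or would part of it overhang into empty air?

entirely on top

Compare the two slices. At z = 12.48: the cone contributes a regular 16-gon of circumradius 4.760 (interpolated between r1=11 and r2=2 at t=0.693) (area = (16/2)·4.760²·sin(360°/16) = 69.37 mm²); the cube at (3.5, 0) does not reach this height (z outside [17, 20]); the cube at (3.5, -2.5) is present — its section is the full 9.5×21.5 rectangle (area 204.25 mm²); the cube at (11.5, 2) (footprint 27×11.5) is included at this height (area 310.50 mm²); Subtracting the remaining from the first: starting from the cone (69.37 mm²), the 9.5×21.5 cube at (3.5, -2.5) partially overlaps it — only the 4.99 mm² overlap (of its 204.25 mm²) is removed, clipping the outline; the 27×11.5 cube at (11.5, 2) misses the remaining region (no effect) — area = 64.38 mm². At z = 17.6: the cone contributes a regular 16-gon of circumradius 2.200 (interpolated between r1=11 and r2=2 at t=0.978) (area = (16/2)·2.200²·sin(360°/16) = 14.82 mm²); the cube at (3.5, 0) (footprint 10.5×12) is included at this height (area 126.00 mm²); the cube at (3.5, -2.5) (footprint 9.5×21.5) is included at this height (area 204.25 mm²); the 27×11.5 cube at (11.5, 2) contributes its full rectangle (area 310.50 mm²); Subtracting the remaining from the first: starting from the cone (14.82 mm²), the 10.5×12 cube at (3.5, 0) misses the remaining region (no effect); the 9.5×21.5 cube at (3.5, -2.5) misses the remaining region (no effect); the 27×11.5 cube at (11.5, 2) misses the remaining region (no effect) — area = 14.82 mm². Checking containment: the cross-section at z = 17.6 is a subset of the cross-section at z = 12.48.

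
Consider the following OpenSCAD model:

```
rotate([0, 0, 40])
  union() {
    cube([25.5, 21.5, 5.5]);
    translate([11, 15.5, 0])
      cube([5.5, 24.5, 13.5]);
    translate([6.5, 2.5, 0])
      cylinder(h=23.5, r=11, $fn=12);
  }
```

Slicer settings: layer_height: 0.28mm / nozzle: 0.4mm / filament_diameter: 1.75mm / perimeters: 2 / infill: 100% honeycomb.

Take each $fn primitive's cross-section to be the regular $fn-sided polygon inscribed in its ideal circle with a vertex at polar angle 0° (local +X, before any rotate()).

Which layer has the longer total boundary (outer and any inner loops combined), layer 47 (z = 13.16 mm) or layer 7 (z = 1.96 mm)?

layer 7 (z = 1.96 mm)

Layer 47 (z = 13.16): the cube is absent (z outside [0, 5.5]); the 5.5×24.5 cube at (11, 15.5) contributes its full rectangle (perimeter 60.00 mm); the cylinder at (6.5, 2.5): section is a regular 12-gon, circumradius r=11 (perimeter = 2·12·11.000·sin(180°/12) = 68.33 mm); Taking the union: the 2 present regions are separate (no shared area or edge), so areas and boundary lengths simply add and each stays a separate island — boundary = 128.33 mm; (whole slice rotated 40° about Z — lengths, areas and connectivity unchanged). So its perimeter = 128.33 mm. Layer 7 (z = 1.96): the cube is present — its section is the full 25.5×21.5 rectangle (perimeter 94.00 mm); the 5.5×24.5 cube at (11, 15.5) contributes its full rectangle (perimeter 60.00 mm); the r=11 cylinder at (6.5, 2.5) contributes a regular 12-gon of circumradius 11 (perimeter = 2·12·11.000·sin(180°/12) = 68.33 mm); Combining (union): the regions partially overlap (shared area 232.14 mm²), so the edge portions inside another operand are dropped and the merged outline is re-measured after clipping — boundary = 144.69 mm; (rotated 40° about Z; rotation is an isometry so areas/perimeters/island counts are preserved). So its perimeter = 144.69 mm. Layer 7 is larger (144.69 vs 128.33 mm).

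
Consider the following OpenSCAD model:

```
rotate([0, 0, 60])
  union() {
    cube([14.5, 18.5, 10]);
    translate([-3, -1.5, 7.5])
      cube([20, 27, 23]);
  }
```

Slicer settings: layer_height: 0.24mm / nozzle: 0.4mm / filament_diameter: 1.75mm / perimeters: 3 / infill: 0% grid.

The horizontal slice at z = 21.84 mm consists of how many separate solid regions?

At z = 21.84 mm: the cube is not intersected at this z (z outside [0, 10]); the 20×27 cube at (-3, -1.5) contributes its full rectangle; Combining (union): only the 20×27 cube at (-3, -1.5) is present, so the union is just that shape — 1 connected region; (whole slice rotated 60° about Z — lengths, areas and connectivity unchanged). The result has 1 disconnected region.

1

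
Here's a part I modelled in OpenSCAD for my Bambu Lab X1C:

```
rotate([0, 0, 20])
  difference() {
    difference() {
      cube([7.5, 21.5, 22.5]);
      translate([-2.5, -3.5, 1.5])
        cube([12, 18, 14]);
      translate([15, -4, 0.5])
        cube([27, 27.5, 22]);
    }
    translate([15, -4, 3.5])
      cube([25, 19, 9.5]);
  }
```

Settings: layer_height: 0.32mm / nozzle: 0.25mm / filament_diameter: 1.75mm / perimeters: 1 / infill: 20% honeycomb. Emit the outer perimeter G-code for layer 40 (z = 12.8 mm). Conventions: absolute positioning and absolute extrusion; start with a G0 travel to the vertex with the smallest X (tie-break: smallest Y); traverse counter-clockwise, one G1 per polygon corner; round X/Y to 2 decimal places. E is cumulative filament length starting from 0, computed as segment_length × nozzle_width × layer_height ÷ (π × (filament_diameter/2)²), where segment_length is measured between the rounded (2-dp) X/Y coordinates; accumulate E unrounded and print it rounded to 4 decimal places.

G0 X-7.35 Y20.20 Z12.80
G1 X-4.96 Y13.63 E0.2325
G1 X2.09 Y16.19 E0.4820
G1 X-0.31 Y22.77 E0.7149
G1 X-7.35 Y20.20 E0.9642

At z = 12.8 mm: the 7.5×21.5 cube contributes its full rectangle; the cube at (-2.5, -3.5) (footprint 12×18) is included at this height; the cube at (15, -4) is present — its section is the full 27×27.5 rectangle; Taking the first minus the rest: starting from the 7.5×21.5 cube, the 12×18 cube at (-2.5, -3.5) partially overlaps it — only the 108.75 mm² overlap (of its 216.00 mm²) is removed, clipping the outline; the 27×27.5 cube at (15, -4) misses the remaining region (no effect) — 1 connected region; the cube at (15, -4) (footprint 25×19) is included at this height; After the difference (first − rest): starting from that combined region, the 25×19 cube at (15, -4) misses the remaining region (no effect) — 1 connected region; (whole slice rotated 20° about Z — lengths, areas and connectivity unchanged). The outline is a single polygon with 4 vertices. Extrusion per mm of travel: 0.25 × 0.32 / (π × 0.875²) = 0.033260. Accumulating E over each segment gives final E = 0.9642.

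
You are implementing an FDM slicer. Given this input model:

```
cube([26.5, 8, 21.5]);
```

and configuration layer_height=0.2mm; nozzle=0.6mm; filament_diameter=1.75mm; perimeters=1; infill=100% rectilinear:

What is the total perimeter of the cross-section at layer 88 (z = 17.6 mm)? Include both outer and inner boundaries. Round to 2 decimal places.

At z = 17.6 mm: the 26.5×8 cube contributes its full rectangle (perimeter 69.00 mm). Overall, the cross-section is a single solid region. Total boundary length (outer) = 69.00 mm.

69.00 mm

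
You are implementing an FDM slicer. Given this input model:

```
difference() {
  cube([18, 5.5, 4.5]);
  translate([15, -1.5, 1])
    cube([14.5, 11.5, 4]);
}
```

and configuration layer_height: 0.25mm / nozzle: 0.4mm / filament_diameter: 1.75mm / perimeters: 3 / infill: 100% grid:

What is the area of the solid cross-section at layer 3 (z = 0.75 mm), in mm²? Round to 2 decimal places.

99.00 mm²

At z = 0.75 mm: the cube (footprint 18×5.5) is included at this height (area 99.00 mm²); the cube at (15, -1.5) does not reach this height (z outside [1, 5]); After the difference (first − rest): none of the subtracted shapes is present at this height, so the 18×5.5 cube is unchanged — area = 99.00 mm². Overall, the cross-section is a single solid region. Net area = 99.00 mm².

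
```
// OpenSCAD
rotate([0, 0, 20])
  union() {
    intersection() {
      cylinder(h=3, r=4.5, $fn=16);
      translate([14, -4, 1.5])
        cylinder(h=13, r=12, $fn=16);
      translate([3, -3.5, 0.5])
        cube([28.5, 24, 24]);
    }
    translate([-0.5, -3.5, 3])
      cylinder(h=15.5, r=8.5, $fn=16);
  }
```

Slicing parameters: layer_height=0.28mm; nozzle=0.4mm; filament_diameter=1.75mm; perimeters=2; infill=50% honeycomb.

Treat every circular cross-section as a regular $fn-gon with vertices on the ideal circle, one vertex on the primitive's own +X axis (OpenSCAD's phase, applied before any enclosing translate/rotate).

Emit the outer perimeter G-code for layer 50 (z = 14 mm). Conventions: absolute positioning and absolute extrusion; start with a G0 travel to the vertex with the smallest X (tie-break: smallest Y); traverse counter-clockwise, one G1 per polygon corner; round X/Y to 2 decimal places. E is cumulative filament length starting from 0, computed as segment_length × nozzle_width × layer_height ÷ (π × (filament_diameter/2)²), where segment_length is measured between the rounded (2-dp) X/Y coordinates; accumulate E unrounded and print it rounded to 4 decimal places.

G0 X-7.76 Y-3.09 Z14.00
G1 X-7.26 Y-6.37 E0.1545
G1 X-5.54 Y-9.20 E0.3087
G1 X-2.87 Y-11.16 E0.4629
G1 X0.36 Y-11.95 E0.6178
G1 X3.63 Y-11.45 E0.7718
G1 X6.47 Y-9.73 E0.9264
G1 X8.43 Y-7.05 E1.0810
G1 X9.22 Y-3.83 E1.2354
G1 X8.71 Y-0.55 E1.3900
G1 X6.99 Y2.28 E1.5442
G1 X4.32 Y4.24 E1.6984
G1 X1.10 Y5.03 E1.8528
G1 X-2.18 Y4.53 E2.0073
G1 X-5.02 Y2.81 E2.1619
G1 X-6.98 Y0.13 E2.3165
G1 X-7.76 Y-3.09 E2.4708

At z = 14 mm: the cylinder is absent (z outside [0, 3]); the cylinder at (14, -4): section is a regular 16-gon, circumradius r=12; the cube at (3, -3.5) is present — its section is the full 28.5×24 rectangle; After intersecting: at least one operand is absent at this height, so nothing remains; the cylinder at (-0.5, -3.5): section is a regular 16-gon, circumradius r=8.5; Merging all regions: only the r=8.5 cylinder at (-0.5, -3.5) is present, so the union is just that shape — 1 connected region; (whole slice rotated 20° about Z — lengths, areas and connectivity unchanged). The outline is a single polygon with 16 vertices. Extrusion per mm of travel: 0.4 × 0.28 / (π × 0.875²) = 0.046564. Accumulating E over each segment gives final E = 2.4708.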